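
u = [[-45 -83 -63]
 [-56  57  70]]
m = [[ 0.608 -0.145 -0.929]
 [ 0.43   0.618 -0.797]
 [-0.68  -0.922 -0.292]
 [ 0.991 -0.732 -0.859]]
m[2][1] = -0.922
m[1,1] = 0.618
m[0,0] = 0.608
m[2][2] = -0.292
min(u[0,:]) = -83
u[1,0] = -56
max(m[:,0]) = 0.991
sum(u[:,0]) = -101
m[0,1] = -0.145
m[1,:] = [0.43, 0.618, -0.797]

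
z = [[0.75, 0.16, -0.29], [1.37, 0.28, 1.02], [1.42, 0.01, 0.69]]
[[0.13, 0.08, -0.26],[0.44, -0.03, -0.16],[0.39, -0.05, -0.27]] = z @[[0.21, 0.02, -0.29], [0.08, 0.22, 0.09], [0.13, -0.12, 0.21]]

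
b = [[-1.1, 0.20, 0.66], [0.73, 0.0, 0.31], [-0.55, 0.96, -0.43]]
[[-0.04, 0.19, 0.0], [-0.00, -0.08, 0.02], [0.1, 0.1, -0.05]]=b@[[0.02, -0.13, 0.01], [0.09, 0.06, -0.03], [-0.06, 0.06, 0.03]]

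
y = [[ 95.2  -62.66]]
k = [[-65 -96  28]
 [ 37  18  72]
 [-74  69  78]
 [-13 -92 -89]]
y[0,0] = 95.2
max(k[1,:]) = 72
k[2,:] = [-74, 69, 78]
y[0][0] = 95.2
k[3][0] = -13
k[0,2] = 28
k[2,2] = 78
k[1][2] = 72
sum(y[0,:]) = 32.540000000000006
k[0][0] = -65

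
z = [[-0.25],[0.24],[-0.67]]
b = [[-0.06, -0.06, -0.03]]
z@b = [[0.02, 0.02, 0.01], [-0.01, -0.01, -0.01], [0.04, 0.04, 0.02]]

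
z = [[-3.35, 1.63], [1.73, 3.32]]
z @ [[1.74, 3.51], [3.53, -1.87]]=[[-0.08, -14.81], [14.73, -0.14]]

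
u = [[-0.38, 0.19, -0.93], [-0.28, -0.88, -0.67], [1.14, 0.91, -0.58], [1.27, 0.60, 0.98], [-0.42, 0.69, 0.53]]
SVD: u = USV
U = [[-0.25, 0.47, -0.42], [-0.43, 0.19, 0.45], [0.45, 0.79, -0.1], [0.73, -0.14, 0.32], [0.15, -0.33, -0.71]]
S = [2.29, 1.5, 1.07]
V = [[0.69, 0.56, 0.46],[0.41, 0.22, -0.88],[0.59, -0.80, 0.08]]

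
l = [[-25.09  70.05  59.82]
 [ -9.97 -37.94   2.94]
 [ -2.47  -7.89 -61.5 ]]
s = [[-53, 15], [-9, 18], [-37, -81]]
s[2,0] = -37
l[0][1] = 70.05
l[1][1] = -37.94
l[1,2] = 2.94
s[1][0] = -9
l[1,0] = -9.97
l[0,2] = 59.82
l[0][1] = 70.05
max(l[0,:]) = 70.05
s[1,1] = 18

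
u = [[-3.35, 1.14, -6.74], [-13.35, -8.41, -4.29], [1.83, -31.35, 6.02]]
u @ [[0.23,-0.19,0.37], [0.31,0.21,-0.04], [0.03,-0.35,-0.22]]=[[-0.62,3.23,0.20], [-5.81,2.27,-3.66], [-9.12,-9.04,0.61]]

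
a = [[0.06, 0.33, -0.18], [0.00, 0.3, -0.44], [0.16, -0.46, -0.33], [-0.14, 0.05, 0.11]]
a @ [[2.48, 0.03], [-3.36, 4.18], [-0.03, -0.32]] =[[-0.95, 1.44], [-0.99, 1.39], [1.95, -1.81], [-0.52, 0.17]]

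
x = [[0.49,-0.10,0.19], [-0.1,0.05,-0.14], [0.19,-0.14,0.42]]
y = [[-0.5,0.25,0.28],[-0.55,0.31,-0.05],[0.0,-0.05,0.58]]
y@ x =[[-0.22, 0.02, -0.01],  [-0.31, 0.08, -0.17],  [0.12, -0.08, 0.25]]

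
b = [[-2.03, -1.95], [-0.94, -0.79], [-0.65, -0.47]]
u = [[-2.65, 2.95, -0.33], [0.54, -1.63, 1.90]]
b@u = [[4.33, -2.81, -3.04],[2.06, -1.49, -1.19],[1.47, -1.15, -0.68]]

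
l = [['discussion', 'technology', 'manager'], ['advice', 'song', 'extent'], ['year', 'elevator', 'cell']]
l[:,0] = ['discussion', 'advice', 'year']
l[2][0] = 'year'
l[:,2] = ['manager', 'extent', 'cell']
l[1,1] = 'song'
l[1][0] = 'advice'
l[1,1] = 'song'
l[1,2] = 'extent'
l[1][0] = 'advice'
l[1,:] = ['advice', 'song', 'extent']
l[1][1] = 'song'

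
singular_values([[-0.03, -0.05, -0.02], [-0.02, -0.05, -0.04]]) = [0.09, 0.02]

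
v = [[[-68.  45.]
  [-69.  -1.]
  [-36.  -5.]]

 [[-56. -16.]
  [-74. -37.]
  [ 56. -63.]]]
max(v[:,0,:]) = 45.0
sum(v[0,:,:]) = -134.0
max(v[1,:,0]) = 56.0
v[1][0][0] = -56.0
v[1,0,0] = -56.0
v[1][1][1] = -37.0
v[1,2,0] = 56.0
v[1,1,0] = -74.0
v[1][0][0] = -56.0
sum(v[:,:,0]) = -247.0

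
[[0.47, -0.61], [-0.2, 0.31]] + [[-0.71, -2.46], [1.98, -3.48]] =[[-0.24, -3.07], [1.78, -3.17]]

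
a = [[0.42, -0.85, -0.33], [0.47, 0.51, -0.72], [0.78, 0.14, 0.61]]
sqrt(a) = [[0.84, -0.47, -0.29], [0.36, 0.86, -0.35], [0.41, 0.19, 0.89]]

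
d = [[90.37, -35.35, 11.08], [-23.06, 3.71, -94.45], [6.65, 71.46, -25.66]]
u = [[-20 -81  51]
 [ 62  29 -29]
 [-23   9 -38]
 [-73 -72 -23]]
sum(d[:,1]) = 39.81999999999999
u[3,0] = -73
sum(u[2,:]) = -52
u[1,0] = 62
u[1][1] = 29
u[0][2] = 51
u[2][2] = -38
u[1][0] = 62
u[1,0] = 62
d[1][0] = -23.06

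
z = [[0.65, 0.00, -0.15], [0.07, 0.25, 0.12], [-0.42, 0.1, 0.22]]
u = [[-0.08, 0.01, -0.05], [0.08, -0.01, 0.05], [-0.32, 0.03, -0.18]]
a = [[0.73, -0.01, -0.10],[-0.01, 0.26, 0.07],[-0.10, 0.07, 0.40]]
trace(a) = 1.39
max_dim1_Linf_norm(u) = 0.32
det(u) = 0.00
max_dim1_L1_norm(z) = 0.8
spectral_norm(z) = 0.81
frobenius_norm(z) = 0.87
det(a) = 0.07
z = a + u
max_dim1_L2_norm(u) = 0.37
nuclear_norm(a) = 1.39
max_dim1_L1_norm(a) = 0.84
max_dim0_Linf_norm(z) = 0.65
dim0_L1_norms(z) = [1.14, 0.35, 0.49]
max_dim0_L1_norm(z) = 1.14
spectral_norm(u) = 0.39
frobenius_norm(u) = 0.39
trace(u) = -0.27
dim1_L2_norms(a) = [0.74, 0.27, 0.42]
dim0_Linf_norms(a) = [0.73, 0.26, 0.4]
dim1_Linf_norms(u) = [0.08, 0.08, 0.32]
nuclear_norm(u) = 0.40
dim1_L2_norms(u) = [0.09, 0.09, 0.37]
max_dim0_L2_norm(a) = 0.74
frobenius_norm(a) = 0.89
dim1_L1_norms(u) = [0.14, 0.14, 0.53]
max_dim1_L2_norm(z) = 0.67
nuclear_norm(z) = 1.17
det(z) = 0.01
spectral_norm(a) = 0.76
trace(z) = 1.12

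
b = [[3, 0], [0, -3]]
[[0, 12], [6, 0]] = b @ [[0, 4], [-2, 0]]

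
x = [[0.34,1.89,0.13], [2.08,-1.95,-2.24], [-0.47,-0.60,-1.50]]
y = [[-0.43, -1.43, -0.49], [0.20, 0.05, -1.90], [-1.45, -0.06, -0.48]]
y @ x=[[-2.89,  2.27,  3.88], [1.06,  1.42,  2.76], [-0.39,  -2.34,  0.67]]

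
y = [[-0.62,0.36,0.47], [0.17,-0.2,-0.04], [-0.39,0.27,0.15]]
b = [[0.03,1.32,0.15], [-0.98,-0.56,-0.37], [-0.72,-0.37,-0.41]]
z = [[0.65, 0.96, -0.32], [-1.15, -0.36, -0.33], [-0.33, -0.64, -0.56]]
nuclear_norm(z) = 3.03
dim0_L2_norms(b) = [1.22, 1.48, 0.57]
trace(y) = -0.67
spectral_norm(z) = 1.73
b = z + y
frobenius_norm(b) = 2.00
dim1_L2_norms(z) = [1.2, 1.25, 0.91]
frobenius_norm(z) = 1.96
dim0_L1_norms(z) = [2.13, 1.96, 1.21]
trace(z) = -0.27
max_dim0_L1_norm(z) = 2.13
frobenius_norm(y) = 1.03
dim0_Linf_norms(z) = [1.15, 0.96, 0.56]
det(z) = -0.72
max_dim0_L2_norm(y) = 0.75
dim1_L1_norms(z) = [1.93, 1.84, 1.53]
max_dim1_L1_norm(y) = 1.45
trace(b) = -0.94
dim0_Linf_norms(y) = [0.62, 0.36, 0.47]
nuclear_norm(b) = 2.83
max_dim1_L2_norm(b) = 1.33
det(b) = -0.18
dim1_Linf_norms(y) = [0.62, 0.2, 0.39]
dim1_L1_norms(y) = [1.45, 0.41, 0.81]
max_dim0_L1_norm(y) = 1.18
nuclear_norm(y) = 1.22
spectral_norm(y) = 1.01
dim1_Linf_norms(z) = [0.96, 1.15, 0.64]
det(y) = -0.01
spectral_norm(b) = 1.74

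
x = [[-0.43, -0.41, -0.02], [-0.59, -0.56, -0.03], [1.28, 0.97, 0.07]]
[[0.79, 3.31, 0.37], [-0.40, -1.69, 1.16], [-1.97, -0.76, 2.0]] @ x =[[-1.82, -1.82, -0.09],  [2.65, 2.24, 0.14],  [3.86, 3.17, 0.20]]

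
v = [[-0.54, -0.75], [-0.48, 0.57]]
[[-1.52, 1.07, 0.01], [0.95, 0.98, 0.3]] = v @ [[0.23,-2.01,-0.35], [1.86,0.02,0.24]]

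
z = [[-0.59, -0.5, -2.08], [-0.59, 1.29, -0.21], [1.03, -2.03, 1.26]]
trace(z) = 1.96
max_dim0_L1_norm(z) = 3.82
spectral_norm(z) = 3.09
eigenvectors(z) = [[(0.93+0j), (0.56-0.36j), 0.56+0.36j], [0.32+0.00j, (0.24+0.15j), (0.24-0.15j)], [-0.20+0.00j, (-0.69+0j), -0.69-0.00j]]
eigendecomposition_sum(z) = [[-0.21+0.00j, -0.51-0.00j, -0.35+0.00j], [(-0.07+0j), (-0.17-0j), (-0.12+0j)], [0.05-0.00j, 0.11+0.00j, (0.08-0j)]] + [[-0.19+0.58j, (0.01-1.89j), (-0.87-0.29j)], [(-0.26+0.03j), 0.73-0.34j, (-0.05-0.39j)], [0.49-0.40j, -1.07+1.65j, 0.59+0.74j]] + [[-0.19-0.58j, (0.01+1.89j), -0.87+0.29j], [-0.26-0.03j, 0.73+0.34j, (-0.05+0.39j)], [0.49+0.40j, (-1.07-1.65j), 0.59-0.74j]]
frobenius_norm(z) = 3.71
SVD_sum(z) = [[-0.54,  0.81,  -0.80], [-0.52,  0.78,  -0.77], [1.09,  -1.63,  1.62]] + [[-0.03,-1.3,-1.28],  [0.01,0.54,0.53],  [-0.01,-0.39,-0.38]] + [[-0.02, -0.01, 0.01],  [-0.08, -0.03, 0.03],  [-0.05, -0.02, 0.02]]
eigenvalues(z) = [(-0.31+0j), (1.14+0.98j), (1.14-0.98j)]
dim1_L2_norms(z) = [2.22, 1.43, 2.6]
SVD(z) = [[0.41,0.89,-0.20],[0.39,-0.37,-0.84],[-0.82,0.26,-0.5]] @ diag([3.0868828616021093, 2.0516306546563103, 0.11029893753656107]) @ [[-0.43, 0.64, -0.64], [-0.02, -0.71, -0.70], [0.9, 0.29, -0.32]]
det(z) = -0.70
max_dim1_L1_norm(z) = 4.32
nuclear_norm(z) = 5.25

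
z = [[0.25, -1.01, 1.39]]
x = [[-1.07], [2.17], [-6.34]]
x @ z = [[-0.27,1.08,-1.49], [0.54,-2.19,3.02], [-1.58,6.4,-8.81]]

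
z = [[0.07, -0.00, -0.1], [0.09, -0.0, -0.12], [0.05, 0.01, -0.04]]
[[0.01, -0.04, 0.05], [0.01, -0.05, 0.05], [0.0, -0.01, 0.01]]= z@[[0.11, 0.57, -0.41], [-0.01, -0.53, 0.49], [0.01, 0.81, -0.75]]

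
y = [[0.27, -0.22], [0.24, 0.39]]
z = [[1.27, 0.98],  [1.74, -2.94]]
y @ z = [[-0.04, 0.91],[0.98, -0.91]]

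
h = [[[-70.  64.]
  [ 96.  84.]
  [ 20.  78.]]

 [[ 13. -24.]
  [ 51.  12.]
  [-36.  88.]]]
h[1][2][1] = 88.0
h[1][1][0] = 51.0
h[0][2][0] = 20.0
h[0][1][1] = 84.0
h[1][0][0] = 13.0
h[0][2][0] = 20.0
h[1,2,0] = -36.0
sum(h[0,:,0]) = 46.0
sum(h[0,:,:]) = 272.0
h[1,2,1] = 88.0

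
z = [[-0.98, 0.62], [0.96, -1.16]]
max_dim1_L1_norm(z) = 2.12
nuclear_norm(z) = 2.17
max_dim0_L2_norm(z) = 1.37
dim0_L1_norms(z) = [1.94, 1.78]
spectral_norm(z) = 1.88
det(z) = 0.54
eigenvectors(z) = [[0.67, -0.58], [0.74, 0.81]]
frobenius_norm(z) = 1.90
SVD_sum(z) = [[-0.82, 0.79], [1.08, -1.03]] + [[-0.16, -0.17], [-0.12, -0.13]]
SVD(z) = [[-0.61, 0.8], [0.8, 0.61]] @ diag([1.8785305645883499, 0.2883104540376126]) @ [[0.72, -0.69], [-0.69, -0.72]]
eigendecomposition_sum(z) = [[-0.16, -0.12], [-0.18, -0.13]] + [[-0.82, 0.74],[1.14, -1.03]]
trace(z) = -2.14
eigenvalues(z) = [-0.29, -1.85]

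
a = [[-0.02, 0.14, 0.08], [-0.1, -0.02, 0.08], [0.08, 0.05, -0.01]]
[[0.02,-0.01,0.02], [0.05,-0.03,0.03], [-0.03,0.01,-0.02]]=a @ [[-0.24, 0.11, -0.26], [-0.11, 0.08, 0.07], [0.33, -0.2, 0.05]]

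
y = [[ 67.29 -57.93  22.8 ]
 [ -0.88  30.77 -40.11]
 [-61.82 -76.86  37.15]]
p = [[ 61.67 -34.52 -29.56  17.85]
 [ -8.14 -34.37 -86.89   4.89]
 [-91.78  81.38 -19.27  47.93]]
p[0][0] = 61.67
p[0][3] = 17.85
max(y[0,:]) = 67.29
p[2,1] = 81.38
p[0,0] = 61.67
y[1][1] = 30.77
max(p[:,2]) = -19.27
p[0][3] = 17.85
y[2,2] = 37.15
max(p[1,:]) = 4.89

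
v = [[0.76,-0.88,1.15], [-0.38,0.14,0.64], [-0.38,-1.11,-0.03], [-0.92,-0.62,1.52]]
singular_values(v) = [2.32, 1.28, 1.07]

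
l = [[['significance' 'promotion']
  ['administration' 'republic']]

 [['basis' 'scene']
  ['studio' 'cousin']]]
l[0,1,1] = 'republic'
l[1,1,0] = 'studio'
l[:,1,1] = ['republic', 'cousin']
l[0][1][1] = 'republic'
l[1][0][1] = 'scene'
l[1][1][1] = 'cousin'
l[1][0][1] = 'scene'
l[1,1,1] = 'cousin'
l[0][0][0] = 'significance'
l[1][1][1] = 'cousin'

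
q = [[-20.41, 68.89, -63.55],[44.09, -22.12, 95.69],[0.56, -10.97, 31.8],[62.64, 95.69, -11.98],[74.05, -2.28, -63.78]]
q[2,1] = -10.97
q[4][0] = 74.05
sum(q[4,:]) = 7.989999999999995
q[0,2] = -63.55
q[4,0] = 74.05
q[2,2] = 31.8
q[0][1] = 68.89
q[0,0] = -20.41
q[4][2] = -63.78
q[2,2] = 31.8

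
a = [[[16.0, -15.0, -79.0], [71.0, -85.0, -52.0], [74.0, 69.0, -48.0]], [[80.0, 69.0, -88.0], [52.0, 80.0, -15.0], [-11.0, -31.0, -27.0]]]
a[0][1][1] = -85.0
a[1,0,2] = -88.0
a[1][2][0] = -11.0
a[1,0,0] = 80.0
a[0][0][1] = -15.0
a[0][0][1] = -15.0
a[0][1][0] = 71.0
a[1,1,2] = -15.0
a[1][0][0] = 80.0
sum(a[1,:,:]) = 109.0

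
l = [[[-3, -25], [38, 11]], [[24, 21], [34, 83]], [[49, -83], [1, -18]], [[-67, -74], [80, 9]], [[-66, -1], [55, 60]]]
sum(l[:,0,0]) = -63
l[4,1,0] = 55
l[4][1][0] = 55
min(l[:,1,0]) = 1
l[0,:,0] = [-3, 38]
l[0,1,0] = 38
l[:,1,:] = [[38, 11], [34, 83], [1, -18], [80, 9], [55, 60]]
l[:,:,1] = [[-25, 11], [21, 83], [-83, -18], [-74, 9], [-1, 60]]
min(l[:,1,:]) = -18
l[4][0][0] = -66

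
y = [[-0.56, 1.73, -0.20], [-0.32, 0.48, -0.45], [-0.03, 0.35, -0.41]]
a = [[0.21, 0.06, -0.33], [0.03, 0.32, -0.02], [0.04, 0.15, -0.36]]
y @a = [[-0.07, 0.49, 0.22], [-0.07, 0.07, 0.26], [-0.01, 0.05, 0.15]]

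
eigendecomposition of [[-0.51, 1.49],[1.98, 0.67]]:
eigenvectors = [[-0.77, -0.53], [0.64, -0.85]]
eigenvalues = [-1.74, 1.9]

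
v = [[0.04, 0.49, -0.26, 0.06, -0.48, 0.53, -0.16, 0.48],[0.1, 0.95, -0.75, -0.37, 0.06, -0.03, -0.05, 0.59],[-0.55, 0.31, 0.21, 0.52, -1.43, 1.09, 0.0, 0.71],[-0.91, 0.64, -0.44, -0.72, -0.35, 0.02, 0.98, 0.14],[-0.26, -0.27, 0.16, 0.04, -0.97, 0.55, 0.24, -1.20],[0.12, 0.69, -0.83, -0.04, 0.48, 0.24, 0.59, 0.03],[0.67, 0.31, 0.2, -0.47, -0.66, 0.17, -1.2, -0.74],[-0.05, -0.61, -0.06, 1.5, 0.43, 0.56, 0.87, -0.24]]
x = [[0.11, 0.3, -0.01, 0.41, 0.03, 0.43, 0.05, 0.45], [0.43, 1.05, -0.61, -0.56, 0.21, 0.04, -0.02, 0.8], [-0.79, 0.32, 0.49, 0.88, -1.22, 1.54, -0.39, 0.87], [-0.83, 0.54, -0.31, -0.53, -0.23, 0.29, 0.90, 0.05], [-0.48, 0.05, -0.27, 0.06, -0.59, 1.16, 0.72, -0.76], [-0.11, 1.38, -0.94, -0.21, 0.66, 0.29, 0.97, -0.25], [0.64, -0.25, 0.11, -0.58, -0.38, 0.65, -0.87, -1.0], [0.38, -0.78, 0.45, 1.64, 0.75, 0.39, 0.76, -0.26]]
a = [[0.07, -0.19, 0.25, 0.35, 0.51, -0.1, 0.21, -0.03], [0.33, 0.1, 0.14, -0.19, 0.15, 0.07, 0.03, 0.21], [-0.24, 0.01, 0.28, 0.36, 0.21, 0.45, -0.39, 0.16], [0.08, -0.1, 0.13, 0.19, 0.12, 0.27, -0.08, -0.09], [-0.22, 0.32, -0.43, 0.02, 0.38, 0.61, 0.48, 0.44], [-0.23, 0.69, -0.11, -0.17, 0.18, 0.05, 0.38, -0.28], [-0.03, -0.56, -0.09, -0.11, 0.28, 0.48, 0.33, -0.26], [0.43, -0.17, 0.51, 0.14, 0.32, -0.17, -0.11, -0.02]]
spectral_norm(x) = 2.88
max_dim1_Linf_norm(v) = 1.5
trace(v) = -1.69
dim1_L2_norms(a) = [0.74, 0.5, 0.83, 0.41, 1.13, 0.91, 0.91, 0.8]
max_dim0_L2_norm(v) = 2.05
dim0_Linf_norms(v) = [0.91, 0.95, 0.83, 1.5, 1.43, 1.09, 1.2, 1.2]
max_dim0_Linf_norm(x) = 1.64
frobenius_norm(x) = 5.27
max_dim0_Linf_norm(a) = 0.69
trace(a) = 1.38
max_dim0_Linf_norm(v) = 1.5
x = a + v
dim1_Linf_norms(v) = [0.53, 0.95, 1.43, 0.98, 1.2, 0.83, 1.2, 1.5]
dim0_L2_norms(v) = [1.29, 1.63, 1.28, 1.84, 2.05, 1.47, 1.9, 1.77]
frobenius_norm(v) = 4.74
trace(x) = -0.31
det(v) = -0.00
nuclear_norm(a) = 5.42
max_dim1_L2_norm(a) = 1.13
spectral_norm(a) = 1.36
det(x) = 0.02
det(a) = 0.00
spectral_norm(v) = 2.47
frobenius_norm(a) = 2.28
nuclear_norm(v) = 10.60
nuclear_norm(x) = 12.08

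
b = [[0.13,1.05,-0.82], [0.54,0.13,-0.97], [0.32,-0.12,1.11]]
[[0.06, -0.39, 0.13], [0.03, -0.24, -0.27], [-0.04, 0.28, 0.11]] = b@[[-0.0, 0.02, -0.22], [0.03, -0.19, 0.31], [-0.03, 0.23, 0.20]]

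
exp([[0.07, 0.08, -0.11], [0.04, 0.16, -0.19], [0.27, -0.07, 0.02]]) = [[1.06, 0.09, -0.12], [0.02, 1.18, -0.21], [0.28, -0.06, 1.01]]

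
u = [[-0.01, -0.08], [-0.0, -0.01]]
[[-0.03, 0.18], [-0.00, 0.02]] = u@[[-0.06, 0.16],[0.34, -2.30]]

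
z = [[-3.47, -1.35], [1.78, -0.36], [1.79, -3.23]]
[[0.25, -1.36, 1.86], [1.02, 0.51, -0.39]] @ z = [[0.04, -5.86], [-3.33, -0.30]]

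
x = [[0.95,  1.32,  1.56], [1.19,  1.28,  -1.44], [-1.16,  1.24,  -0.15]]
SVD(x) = [[-0.67, 0.73, -0.09], [-0.72, -0.68, -0.16], [-0.18, -0.04, 0.98]] @ diag([2.4020233563603584, 2.1288752627808427, 1.676446811270526]) @ [[-0.54, -0.84, 0.00], [-0.03, 0.02, 1.00], [-0.84, 0.54, -0.04]]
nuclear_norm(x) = 6.21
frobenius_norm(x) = 3.62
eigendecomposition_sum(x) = [[1.09+0.00j, 1.26-0.00j, (-0.05+0j)], [1.12+0.00j, 1.29-0.00j, -0.05+0.00j], [(0.05+0j), (0.06-0j), (-0+0j)]] + [[(-0.07+0.51j), (0.03-0.5j), 0.80+0.08j], [(0.04-0.44j), -0.01+0.43j, -0.70-0.04j], [-0.60-0.07j, 0.59+0.02j, (-0.07+0.95j)]] + [[(-0.07-0.51j), 0.03+0.50j, 0.80-0.08j], [(0.04+0.44j), (-0.01-0.43j), (-0.7+0.04j)], [-0.60+0.07j, (0.59-0.02j), -0.07-0.95j]]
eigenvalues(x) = [(2.38+0j), (-0.15+1.89j), (-0.15-1.89j)]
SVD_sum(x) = [[0.87, 1.36, -0.01], [0.93, 1.46, -0.01], [0.23, 0.36, -0.0]] + [[-0.05, 0.04, 1.56], [0.04, -0.03, -1.44], [0.00, -0.00, -0.09]] + [[0.13, -0.08, 0.01], [0.22, -0.14, 0.01], [-1.39, 0.88, -0.06]]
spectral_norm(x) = 2.40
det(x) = 8.57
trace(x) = 2.08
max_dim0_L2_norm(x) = 2.22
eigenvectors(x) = [[0.70+0.00j, 0.01-0.56j, 0.01+0.56j], [0.72+0.00j, 0.01+0.49j, 0.01-0.49j], [0.03+0.00j, 0.67+0.00j, (0.67-0j)]]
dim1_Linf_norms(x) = [1.56, 1.44, 1.24]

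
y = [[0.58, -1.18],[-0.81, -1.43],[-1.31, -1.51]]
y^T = [[0.58, -0.81, -1.31], [-1.18, -1.43, -1.51]]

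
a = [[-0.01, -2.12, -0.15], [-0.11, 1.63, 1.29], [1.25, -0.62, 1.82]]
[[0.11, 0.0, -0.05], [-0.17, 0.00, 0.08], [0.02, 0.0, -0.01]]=a@[[0.08,  -0.00,  -0.04], [-0.05,  0.00,  0.02], [-0.06,  0.00,  0.03]]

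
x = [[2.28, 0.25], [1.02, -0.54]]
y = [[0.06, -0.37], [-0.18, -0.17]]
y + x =[[2.34, -0.12], [0.84, -0.71]]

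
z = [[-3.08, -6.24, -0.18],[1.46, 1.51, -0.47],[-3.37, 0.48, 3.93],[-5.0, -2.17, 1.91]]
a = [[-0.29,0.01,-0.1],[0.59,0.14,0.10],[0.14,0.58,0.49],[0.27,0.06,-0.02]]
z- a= [[-2.79,-6.25,-0.08], [0.87,1.37,-0.57], [-3.51,-0.1,3.44], [-5.27,-2.23,1.93]]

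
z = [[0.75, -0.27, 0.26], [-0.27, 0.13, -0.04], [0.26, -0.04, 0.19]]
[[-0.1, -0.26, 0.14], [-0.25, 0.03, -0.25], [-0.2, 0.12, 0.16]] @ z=[[0.03,-0.01,0.01], [-0.26,0.08,-0.11], [-0.14,0.06,-0.03]]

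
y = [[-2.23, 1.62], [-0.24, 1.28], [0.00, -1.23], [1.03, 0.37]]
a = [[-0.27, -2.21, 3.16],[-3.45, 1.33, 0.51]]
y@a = [[-4.99, 7.08, -6.22], [-4.35, 2.23, -0.11], [4.24, -1.64, -0.63], [-1.55, -1.78, 3.44]]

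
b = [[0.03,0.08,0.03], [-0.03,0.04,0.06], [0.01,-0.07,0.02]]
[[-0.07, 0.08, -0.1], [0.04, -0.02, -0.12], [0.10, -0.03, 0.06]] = b @ [[-0.46, 1.29, 0.56], [-1.2, 0.6, -1.07], [1.23, -0.09, -1.04]]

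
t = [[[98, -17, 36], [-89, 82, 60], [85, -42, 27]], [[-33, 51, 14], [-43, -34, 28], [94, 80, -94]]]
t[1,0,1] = 51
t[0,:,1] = [-17, 82, -42]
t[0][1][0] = -89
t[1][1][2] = 28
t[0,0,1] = -17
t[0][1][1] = 82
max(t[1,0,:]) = 51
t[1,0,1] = 51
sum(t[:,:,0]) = 112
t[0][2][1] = -42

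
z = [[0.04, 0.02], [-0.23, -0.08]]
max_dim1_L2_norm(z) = 0.24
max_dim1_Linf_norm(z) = 0.23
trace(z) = -0.04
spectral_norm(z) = 0.25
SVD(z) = [[-0.18, 0.98], [0.98, 0.18]] @ diag([0.24752375523619988, 0.005656022787243399]) @ [[-0.94,-0.33], [-0.33,0.94]]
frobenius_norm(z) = 0.25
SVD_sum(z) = [[0.04, 0.01],[-0.23, -0.08]] + [[-0.00, 0.01], [-0.00, 0.00]]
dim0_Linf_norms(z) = [0.23, 0.08]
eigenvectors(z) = [[-0.25-0.13j, -0.25+0.13j],[(0.96+0j), 0.96-0.00j]]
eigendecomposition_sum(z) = [[0.02+0.03j, (0.01+0.01j)], [(-0.11-0.07j), -0.04-0.00j]] + [[0.02-0.03j, 0.01-0.01j], [-0.11+0.07j, (-0.04+0j)]]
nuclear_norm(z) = 0.25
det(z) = 0.00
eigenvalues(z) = [(-0.02+0.03j), (-0.02-0.03j)]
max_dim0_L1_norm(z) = 0.27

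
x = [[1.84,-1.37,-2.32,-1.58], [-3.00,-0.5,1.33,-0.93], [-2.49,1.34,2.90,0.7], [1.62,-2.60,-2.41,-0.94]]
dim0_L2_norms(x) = [4.61, 3.27, 4.62, 2.18]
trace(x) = 3.30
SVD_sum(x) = [[2.14, -1.36, -2.32, -0.70], [-1.42, 0.90, 1.54, 0.47], [-2.5, 1.59, 2.71, 0.82], [2.31, -1.47, -2.5, -0.76]] + [[-0.39, -0.39, -0.03, -0.34], [-1.53, -1.52, -0.12, -1.33], [-0.12, -0.12, -0.01, -0.11], [-0.71, -0.71, -0.06, -0.62]] + [[0.02, 0.42, -0.08, -0.49], [0.0, 0.08, -0.02, -0.1], [-0.0, -0.06, 0.01, 0.07], [-0.02, -0.4, 0.08, 0.47]] + [[0.07, -0.04, 0.11, -0.05], [-0.05, 0.03, -0.07, 0.03], [0.13, -0.07, 0.19, -0.09], [0.05, -0.02, 0.07, -0.03]]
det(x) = -5.96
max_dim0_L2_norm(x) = 4.62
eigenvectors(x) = [[0.37, -0.36, 0.36, 0.47],[-0.45, -0.73, 0.24, 0.02],[-0.59, 0.08, 0.52, 0.66],[0.55, -0.57, -0.74, -0.59]]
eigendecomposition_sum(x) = [[1.92,-0.66,-1.94,-0.65], [-2.34,0.81,2.36,0.8], [-3.05,1.05,3.08,1.04], [2.87,-0.99,-2.9,-0.98]] + [[-0.41, -0.77, -0.24, -0.62], [-0.82, -1.55, -0.49, -1.24], [0.09, 0.17, 0.05, 0.14], [-0.64, -1.22, -0.38, -0.97]] + [[0.24, 0.39, -0.87, -0.77], [0.16, 0.26, -0.57, -0.51], [0.35, 0.57, -1.27, -1.12], [-0.49, -0.80, 1.79, 1.59]] + [[0.09, -0.32, 0.74, 0.46], [0.0, -0.01, 0.03, 0.02], [0.12, -0.45, 1.03, 0.65], [-0.11, 0.41, -0.93, -0.58]]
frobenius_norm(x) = 7.62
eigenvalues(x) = [4.84, -2.88, 0.81, 0.53]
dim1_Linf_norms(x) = [2.32, 3.0, 2.9, 2.6]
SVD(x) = [[-0.50, -0.22, 0.71, -0.44], [0.33, -0.88, 0.14, 0.3], [0.59, -0.07, -0.1, -0.8], [-0.54, -0.41, -0.68, -0.27]] @ diag([6.983464045322261, 2.8792470480202472, 0.9125431046055471, 0.3245480648452809]) @ [[-0.61, 0.39, 0.66, 0.20], [0.6, 0.6, 0.05, 0.52], [0.03, 0.64, -0.12, -0.75], [-0.51, 0.28, -0.74, 0.34]]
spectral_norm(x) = 6.98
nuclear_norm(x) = 11.10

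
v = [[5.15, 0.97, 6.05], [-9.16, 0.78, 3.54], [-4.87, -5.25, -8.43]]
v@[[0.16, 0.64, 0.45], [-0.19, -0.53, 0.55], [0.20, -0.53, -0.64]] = [[1.85,  -0.42,  -1.02], [-0.91,  -8.15,  -5.96], [-1.47,  4.13,  0.32]]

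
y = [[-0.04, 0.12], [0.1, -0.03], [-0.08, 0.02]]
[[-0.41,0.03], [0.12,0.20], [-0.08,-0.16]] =y @ [[0.18,2.25], [-3.37,0.98]]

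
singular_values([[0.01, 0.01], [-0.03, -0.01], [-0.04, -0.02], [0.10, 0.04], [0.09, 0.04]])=[0.16, 0.01]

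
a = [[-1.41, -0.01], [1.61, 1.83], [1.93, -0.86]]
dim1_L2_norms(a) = [1.41, 2.44, 2.11]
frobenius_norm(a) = 3.52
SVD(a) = [[-0.46, -0.19], [0.7, -0.69], [0.55, 0.70]] @ diag([2.9451657460357477, 1.928652049587404]) @ [[0.96, 0.27], [0.27, -0.96]]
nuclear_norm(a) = 4.87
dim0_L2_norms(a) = [2.88, 2.02]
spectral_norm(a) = 2.95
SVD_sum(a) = [[-1.31,-0.37], [1.97,0.56], [1.56,0.44]] + [[-0.1, 0.36], [-0.36, 1.27], [0.37, -1.30]]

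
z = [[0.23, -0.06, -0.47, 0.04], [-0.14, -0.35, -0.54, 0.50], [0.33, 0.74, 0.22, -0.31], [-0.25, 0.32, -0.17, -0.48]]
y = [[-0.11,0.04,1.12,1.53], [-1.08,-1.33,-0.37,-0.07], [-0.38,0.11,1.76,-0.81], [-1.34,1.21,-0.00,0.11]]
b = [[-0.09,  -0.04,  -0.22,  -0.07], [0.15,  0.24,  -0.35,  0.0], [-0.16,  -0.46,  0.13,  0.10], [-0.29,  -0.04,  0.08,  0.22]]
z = b @ y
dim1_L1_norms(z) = [0.8, 1.53, 1.6, 1.22]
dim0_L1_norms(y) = [2.91, 2.69, 3.25, 2.52]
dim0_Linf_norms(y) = [1.34, 1.33, 1.76, 1.53]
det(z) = -0.09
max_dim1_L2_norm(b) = 0.51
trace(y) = 0.43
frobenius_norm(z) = 1.48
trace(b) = 0.50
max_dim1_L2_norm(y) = 1.98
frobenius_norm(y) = 3.72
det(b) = 0.01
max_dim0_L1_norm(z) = 1.47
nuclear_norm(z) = 2.58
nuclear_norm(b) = 1.42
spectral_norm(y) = 2.24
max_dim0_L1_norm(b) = 0.78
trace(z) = -0.38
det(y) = -11.35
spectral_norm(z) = 1.22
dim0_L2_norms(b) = [0.37, 0.52, 0.44, 0.25]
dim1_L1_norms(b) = [0.42, 0.74, 0.85, 0.63]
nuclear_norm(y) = 7.39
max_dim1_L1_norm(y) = 3.06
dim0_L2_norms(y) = [1.77, 1.8, 2.12, 1.74]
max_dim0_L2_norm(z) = 0.88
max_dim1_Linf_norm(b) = 0.46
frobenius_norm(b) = 0.82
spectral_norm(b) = 0.68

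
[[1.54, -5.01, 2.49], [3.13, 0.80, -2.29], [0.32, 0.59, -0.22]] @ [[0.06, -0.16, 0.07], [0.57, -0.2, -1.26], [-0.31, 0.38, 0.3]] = [[-3.54, 1.7, 7.17],[1.35, -1.53, -1.48],[0.42, -0.25, -0.79]]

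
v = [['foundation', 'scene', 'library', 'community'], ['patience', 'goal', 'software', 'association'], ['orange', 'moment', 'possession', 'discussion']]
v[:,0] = ['foundation', 'patience', 'orange']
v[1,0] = 'patience'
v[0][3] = 'community'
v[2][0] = 'orange'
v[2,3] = 'discussion'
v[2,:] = ['orange', 'moment', 'possession', 'discussion']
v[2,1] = 'moment'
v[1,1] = 'goal'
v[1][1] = 'goal'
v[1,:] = ['patience', 'goal', 'software', 'association']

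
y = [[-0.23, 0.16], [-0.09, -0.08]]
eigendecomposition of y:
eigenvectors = [[0.80+0.00j, 0.80-0.00j],  [(0.38+0.47j), (0.38-0.47j)]]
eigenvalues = [(-0.16+0.09j), (-0.16-0.09j)]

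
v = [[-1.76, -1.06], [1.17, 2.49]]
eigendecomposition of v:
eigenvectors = [[-0.96, 0.26],[0.29, -0.97]]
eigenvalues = [-1.44, 2.17]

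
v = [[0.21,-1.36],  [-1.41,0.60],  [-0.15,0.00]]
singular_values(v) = [1.81, 1.0]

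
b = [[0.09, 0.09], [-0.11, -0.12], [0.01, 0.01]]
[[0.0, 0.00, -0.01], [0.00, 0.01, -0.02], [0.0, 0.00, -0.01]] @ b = [[-0.0, -0.0], [-0.0, -0.0], [-0.00, -0.00]]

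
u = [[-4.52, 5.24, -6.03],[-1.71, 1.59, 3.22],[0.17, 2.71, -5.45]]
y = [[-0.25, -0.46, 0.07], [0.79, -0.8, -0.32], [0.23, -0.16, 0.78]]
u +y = [[-4.77, 4.78, -5.96], [-0.92, 0.79, 2.9], [0.4, 2.55, -4.67]]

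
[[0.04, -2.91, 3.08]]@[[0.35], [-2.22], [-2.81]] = [[-2.18]]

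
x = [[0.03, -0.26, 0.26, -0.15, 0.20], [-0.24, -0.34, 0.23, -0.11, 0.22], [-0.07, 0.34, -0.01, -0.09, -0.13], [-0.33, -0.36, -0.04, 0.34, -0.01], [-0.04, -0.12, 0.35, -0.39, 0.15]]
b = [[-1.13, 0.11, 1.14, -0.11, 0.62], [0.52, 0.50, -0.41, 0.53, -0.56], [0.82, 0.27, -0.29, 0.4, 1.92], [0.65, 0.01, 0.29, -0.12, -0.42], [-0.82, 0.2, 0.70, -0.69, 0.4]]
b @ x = [[-0.13, 0.61, -0.06, -0.22, -0.26], [-0.23, -0.57, 0.04, 0.30, 0.18], [-0.23, -0.78, 0.93, -0.74, 0.55], [0.05, 0.02, 0.03, -0.0, 0.03], [0.09, 0.58, -0.01, -0.35, -0.14]]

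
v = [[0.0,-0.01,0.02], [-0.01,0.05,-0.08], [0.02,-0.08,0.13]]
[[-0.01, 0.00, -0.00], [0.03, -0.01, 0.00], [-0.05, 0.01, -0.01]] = v @[[0.24, -0.21, 0.09], [0.38, -0.46, 0.08], [-0.20, -0.19, -0.01]]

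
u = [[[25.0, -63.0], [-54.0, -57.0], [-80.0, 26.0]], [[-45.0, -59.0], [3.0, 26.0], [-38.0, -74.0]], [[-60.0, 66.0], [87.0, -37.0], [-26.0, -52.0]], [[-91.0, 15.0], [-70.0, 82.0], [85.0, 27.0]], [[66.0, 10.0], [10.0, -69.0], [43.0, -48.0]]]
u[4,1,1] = -69.0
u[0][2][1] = 26.0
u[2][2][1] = -52.0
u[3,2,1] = 27.0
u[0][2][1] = 26.0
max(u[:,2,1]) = 27.0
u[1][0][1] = -59.0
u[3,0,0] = -91.0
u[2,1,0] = 87.0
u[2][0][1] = 66.0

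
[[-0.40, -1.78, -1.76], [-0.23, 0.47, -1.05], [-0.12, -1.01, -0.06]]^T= [[-0.40, -0.23, -0.12],[-1.78, 0.47, -1.01],[-1.76, -1.05, -0.06]]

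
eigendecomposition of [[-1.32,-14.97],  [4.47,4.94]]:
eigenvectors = [[(-0.88+0j), (-0.88-0j)],[(0.18+0.44j), (0.18-0.44j)]]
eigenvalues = [(1.81+7.56j), (1.81-7.56j)]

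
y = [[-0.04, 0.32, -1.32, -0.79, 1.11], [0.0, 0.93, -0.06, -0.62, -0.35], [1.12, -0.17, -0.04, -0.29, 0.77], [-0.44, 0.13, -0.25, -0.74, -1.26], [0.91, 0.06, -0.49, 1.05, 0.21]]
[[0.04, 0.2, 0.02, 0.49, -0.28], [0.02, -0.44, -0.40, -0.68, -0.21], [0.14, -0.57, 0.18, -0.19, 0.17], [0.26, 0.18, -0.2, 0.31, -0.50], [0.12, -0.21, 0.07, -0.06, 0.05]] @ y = [[-0.45, 0.24, -0.05, -0.82, -0.69], [-0.34, -0.44, 0.29, 0.66, 0.68], [0.43, -0.53, -0.19, 0.51, 0.77], [-0.83, 0.29, -0.18, -1.01, -0.42], [0.15, -0.17, -0.16, 0.11, 0.35]]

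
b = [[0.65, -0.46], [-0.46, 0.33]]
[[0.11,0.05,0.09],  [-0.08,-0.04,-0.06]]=b@[[0.18, 0.09, 0.14], [0.01, 0.01, 0.01]]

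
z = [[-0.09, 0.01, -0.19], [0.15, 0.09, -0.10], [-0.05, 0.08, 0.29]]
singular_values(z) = [0.36, 0.19, 0.1]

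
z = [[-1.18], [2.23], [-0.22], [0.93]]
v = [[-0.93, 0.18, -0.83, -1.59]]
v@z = [[0.20]]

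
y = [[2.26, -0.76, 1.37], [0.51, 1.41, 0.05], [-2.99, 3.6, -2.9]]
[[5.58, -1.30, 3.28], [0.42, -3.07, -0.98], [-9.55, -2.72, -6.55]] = y @ [[1.64, -1.06, 1.60], [-0.34, -1.79, -1.24], [1.18, -0.19, -0.93]]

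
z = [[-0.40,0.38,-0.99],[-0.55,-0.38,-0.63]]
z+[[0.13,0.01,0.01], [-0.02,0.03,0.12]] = [[-0.27, 0.39, -0.98],[-0.57, -0.35, -0.51]]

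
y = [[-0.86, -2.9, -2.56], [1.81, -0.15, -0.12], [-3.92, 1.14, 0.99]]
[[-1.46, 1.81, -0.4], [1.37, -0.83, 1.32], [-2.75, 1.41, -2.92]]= y@[[0.78, -0.5, 0.72], [0.20, -0.81, -0.56], [0.08, 0.38, 0.55]]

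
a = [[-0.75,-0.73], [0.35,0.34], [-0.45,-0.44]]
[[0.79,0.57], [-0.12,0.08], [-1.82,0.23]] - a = [[1.54, 1.3], [-0.47, -0.26], [-1.37, 0.67]]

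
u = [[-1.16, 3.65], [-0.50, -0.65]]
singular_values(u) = [3.86, 0.67]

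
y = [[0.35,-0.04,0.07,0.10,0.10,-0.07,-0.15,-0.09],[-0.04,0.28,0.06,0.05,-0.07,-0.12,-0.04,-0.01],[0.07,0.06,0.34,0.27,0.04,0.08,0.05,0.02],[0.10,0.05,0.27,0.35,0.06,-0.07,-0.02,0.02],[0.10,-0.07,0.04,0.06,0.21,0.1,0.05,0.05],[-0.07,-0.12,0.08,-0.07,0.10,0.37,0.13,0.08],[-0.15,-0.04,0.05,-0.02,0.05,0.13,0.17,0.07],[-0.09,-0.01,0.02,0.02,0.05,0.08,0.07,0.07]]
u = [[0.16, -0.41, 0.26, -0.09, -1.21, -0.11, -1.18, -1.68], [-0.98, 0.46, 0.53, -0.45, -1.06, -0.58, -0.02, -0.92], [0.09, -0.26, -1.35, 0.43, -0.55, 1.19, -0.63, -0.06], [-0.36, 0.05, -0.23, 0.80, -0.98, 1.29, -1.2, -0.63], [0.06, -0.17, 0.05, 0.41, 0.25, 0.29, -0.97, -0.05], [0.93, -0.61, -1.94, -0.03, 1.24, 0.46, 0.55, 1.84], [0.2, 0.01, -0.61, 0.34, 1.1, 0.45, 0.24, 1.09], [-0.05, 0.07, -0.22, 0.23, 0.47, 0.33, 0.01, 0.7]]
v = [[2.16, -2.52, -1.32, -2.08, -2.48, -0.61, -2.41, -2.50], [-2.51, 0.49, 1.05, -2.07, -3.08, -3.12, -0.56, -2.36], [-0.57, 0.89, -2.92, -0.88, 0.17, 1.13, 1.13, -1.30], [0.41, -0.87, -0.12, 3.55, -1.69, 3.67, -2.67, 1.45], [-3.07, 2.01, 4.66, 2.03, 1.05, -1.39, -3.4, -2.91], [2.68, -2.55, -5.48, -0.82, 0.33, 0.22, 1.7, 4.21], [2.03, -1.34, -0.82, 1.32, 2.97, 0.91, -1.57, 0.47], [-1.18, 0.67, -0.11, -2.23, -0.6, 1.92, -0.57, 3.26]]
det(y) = -0.00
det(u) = -0.00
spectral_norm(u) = 4.64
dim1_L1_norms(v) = [16.08, 15.24, 8.99, 14.43, 20.52, 17.99, 11.43, 10.54]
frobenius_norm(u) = 5.94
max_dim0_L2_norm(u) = 3.02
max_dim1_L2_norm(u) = 3.23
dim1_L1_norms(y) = [0.97, 0.67, 0.93, 0.94, 0.68, 1.02, 0.68, 0.41]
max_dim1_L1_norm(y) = 1.02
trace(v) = 6.24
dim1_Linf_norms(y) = [0.35, 0.28, 0.34, 0.35, 0.21, 0.37, 0.17, 0.09]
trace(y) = 2.14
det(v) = -11914.06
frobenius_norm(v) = 17.22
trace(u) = 1.72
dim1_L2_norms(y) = [0.43, 0.33, 0.46, 0.47, 0.28, 0.45, 0.28, 0.17]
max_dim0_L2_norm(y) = 0.47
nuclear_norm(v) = 40.23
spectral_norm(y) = 0.70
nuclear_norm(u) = 11.24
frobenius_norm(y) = 1.05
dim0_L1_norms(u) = [2.83, 2.04, 5.19, 2.78, 6.86, 4.7, 4.8, 6.97]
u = y @ v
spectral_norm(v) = 11.83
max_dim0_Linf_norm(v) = 5.48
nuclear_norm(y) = 2.14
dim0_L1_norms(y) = [0.97, 0.67, 0.93, 0.94, 0.68, 1.02, 0.68, 0.41]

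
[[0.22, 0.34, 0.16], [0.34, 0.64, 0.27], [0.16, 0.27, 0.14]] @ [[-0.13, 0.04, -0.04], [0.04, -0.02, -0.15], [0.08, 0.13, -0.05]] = [[-0.00, 0.02, -0.07], [0.00, 0.04, -0.12], [0.00, 0.02, -0.05]]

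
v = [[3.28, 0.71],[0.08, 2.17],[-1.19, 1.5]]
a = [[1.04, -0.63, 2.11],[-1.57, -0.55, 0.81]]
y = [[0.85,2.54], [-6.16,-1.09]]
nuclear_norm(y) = 8.70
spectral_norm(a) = 2.45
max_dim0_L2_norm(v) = 3.49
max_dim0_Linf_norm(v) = 3.28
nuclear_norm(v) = 6.22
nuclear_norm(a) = 4.28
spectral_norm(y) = 6.41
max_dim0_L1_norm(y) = 7.01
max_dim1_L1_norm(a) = 3.78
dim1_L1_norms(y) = [3.39, 7.25]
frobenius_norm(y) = 6.80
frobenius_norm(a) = 3.06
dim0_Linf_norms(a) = [1.57, 0.63, 2.11]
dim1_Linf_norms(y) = [2.54, 6.16]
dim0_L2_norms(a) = [1.88, 0.84, 2.26]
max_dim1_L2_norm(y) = 6.26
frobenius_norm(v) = 4.43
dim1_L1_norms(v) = [3.99, 2.25, 2.69]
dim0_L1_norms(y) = [7.01, 3.63]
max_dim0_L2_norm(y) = 6.22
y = a @ v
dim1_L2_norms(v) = [3.36, 2.17, 1.91]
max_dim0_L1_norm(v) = 4.55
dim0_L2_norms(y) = [6.22, 2.76]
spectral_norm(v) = 3.51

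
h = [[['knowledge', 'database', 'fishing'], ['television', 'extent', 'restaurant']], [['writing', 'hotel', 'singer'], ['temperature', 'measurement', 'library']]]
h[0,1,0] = 'television'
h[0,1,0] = 'television'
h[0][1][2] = 'restaurant'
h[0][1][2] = 'restaurant'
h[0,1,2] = 'restaurant'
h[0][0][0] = 'knowledge'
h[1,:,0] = ['writing', 'temperature']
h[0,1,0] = 'television'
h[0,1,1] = 'extent'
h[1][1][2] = 'library'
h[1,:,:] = [['writing', 'hotel', 'singer'], ['temperature', 'measurement', 'library']]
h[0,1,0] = 'television'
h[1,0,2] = 'singer'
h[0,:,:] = [['knowledge', 'database', 'fishing'], ['television', 'extent', 'restaurant']]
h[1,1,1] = 'measurement'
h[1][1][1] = 'measurement'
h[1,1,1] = 'measurement'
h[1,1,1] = 'measurement'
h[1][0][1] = 'hotel'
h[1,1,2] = 'library'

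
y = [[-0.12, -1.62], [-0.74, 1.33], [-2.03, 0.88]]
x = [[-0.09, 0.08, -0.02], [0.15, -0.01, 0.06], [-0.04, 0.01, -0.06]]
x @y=[[-0.01,0.23], [-0.13,-0.20], [0.12,0.03]]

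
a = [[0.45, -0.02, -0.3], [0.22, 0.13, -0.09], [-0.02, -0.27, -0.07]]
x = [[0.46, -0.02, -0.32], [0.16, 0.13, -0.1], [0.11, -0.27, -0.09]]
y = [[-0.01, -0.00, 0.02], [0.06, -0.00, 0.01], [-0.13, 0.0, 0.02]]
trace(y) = 0.01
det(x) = 0.00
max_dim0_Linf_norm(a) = 0.45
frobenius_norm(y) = 0.15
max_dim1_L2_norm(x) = 0.56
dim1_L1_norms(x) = [0.8, 0.39, 0.47]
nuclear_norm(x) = 0.91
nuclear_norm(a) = 0.91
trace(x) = 0.50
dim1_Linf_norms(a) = [0.45, 0.22, 0.27]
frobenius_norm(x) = 0.68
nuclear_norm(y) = 0.17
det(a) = 0.00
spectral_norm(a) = 0.59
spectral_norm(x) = 0.61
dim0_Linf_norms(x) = [0.46, 0.27, 0.32]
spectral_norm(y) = 0.14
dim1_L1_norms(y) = [0.03, 0.07, 0.15]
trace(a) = 0.51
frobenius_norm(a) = 0.67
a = y + x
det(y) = 0.00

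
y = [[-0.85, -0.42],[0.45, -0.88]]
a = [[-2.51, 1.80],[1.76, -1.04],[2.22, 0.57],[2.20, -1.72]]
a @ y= [[2.94, -0.53],[-1.96, 0.18],[-1.63, -1.43],[-2.64, 0.59]]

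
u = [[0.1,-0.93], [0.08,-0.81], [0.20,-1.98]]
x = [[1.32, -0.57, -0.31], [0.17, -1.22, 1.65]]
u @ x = [[-0.03, 1.08, -1.57], [-0.03, 0.94, -1.36], [-0.07, 2.30, -3.33]]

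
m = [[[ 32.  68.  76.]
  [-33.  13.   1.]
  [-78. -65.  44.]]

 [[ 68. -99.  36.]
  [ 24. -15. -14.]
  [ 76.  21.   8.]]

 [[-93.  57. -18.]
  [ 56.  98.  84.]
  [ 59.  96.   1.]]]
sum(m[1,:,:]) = 105.0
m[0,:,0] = [32.0, -33.0, -78.0]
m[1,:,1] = [-99.0, -15.0, 21.0]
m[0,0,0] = 32.0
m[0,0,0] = 32.0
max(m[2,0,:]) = 57.0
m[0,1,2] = 1.0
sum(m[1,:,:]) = 105.0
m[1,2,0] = 76.0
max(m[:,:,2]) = 84.0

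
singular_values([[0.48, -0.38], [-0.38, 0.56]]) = [0.9, 0.14]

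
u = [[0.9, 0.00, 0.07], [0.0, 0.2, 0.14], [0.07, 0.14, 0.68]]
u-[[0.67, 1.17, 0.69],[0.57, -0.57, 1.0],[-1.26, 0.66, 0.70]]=[[0.23, -1.17, -0.62], [-0.57, 0.77, -0.86], [1.33, -0.52, -0.02]]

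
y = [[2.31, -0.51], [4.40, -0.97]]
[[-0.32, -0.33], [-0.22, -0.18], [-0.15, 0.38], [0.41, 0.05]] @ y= [[-2.19,0.48], [-1.3,0.29], [1.33,-0.29], [1.17,-0.26]]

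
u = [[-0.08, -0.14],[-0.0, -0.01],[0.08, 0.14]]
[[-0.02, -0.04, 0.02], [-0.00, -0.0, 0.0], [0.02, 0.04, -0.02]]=u@[[0.13, 0.24, -0.10], [0.09, 0.17, -0.07]]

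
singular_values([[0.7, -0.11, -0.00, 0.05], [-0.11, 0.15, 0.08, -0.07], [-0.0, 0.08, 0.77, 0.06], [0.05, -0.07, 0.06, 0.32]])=[0.79, 0.73, 0.32, 0.1]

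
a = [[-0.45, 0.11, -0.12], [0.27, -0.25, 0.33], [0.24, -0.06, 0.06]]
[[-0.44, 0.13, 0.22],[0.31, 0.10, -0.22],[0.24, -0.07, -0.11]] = a @ [[0.95, -0.50, -0.39], [0.22, -0.28, -0.02], [0.34, 0.51, -0.36]]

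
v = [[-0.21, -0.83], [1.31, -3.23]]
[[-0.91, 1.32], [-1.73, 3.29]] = v@[[0.85, -0.87], [0.88, -1.37]]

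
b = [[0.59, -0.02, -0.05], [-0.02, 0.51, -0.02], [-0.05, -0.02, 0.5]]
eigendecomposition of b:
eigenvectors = [[0.92, -0.38, 0.11],  [-0.1, -0.49, -0.86],  [-0.39, -0.78, 0.49]]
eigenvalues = [0.61, 0.46, 0.52]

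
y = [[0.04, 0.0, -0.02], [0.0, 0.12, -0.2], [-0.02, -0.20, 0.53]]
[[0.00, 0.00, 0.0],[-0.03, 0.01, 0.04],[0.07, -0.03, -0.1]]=y @ [[0.1, -0.01, -0.07], [0.04, -0.07, 0.05], [0.16, -0.09, -0.17]]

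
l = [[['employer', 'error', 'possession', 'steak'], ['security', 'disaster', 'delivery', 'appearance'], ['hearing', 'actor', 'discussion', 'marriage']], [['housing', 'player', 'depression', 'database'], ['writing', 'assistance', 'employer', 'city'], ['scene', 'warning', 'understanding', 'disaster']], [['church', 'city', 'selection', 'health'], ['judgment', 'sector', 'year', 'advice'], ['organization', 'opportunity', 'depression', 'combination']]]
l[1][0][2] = 'depression'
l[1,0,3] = 'database'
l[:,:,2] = [['possession', 'delivery', 'discussion'], ['depression', 'employer', 'understanding'], ['selection', 'year', 'depression']]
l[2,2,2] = 'depression'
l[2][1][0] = 'judgment'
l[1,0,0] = 'housing'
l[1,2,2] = 'understanding'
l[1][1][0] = 'writing'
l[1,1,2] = 'employer'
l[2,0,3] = 'health'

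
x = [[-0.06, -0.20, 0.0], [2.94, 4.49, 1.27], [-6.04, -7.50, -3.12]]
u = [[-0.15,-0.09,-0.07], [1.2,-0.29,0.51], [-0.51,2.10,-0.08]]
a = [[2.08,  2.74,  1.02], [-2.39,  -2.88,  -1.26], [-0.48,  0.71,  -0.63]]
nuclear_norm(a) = 6.41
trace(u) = -0.52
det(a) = 0.03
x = u @ a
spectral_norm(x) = 11.51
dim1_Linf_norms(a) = [2.74, 2.88, 0.71]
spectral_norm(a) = 5.33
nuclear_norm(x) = 12.13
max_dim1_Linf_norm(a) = 2.88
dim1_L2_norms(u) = [0.19, 1.34, 2.16]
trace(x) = 1.31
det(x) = -0.03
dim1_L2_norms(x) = [0.21, 5.52, 10.12]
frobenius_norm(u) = 2.55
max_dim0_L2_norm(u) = 2.12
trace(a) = -1.43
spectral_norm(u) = 2.27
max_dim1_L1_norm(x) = 16.66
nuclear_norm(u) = 3.43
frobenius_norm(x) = 11.53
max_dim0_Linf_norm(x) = 7.5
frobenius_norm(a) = 5.44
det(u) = 0.01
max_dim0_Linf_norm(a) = 2.88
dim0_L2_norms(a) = [3.2, 4.04, 1.74]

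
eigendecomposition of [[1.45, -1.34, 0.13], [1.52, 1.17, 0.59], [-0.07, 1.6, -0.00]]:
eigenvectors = [[0.62+0.00j, 0.62-0.00j, (-0.21+0j)], [(-0.03-0.6j), (-0.03+0.6j), (-0.17+0j)], [-0.37-0.35j, (-0.37+0.35j), (0.96+0j)]]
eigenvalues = [(1.45+1.22j), (1.45-1.22j), (-0.27+0j)]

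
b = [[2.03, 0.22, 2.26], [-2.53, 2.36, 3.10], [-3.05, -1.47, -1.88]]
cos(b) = [[5.85, 1.62, -0.65], [14.04, 3.26, 2.96], [-2.3, 0.91, 8.91]]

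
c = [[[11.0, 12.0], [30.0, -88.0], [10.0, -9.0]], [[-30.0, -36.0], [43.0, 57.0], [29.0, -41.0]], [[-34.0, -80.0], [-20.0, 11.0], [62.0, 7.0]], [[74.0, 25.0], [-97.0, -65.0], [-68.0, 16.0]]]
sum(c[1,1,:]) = 100.0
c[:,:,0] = [[11.0, 30.0, 10.0], [-30.0, 43.0, 29.0], [-34.0, -20.0, 62.0], [74.0, -97.0, -68.0]]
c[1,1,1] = 57.0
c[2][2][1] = 7.0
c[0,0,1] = 12.0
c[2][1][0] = -20.0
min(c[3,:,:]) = -97.0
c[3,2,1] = 16.0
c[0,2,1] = -9.0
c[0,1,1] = -88.0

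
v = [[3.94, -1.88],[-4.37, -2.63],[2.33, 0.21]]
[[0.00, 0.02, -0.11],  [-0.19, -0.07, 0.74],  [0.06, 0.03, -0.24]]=v@ [[0.02, 0.01, -0.09], [0.04, 0.01, -0.13]]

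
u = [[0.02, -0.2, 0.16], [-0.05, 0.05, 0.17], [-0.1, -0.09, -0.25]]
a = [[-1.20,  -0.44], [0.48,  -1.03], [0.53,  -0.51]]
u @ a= [[-0.04, 0.12],[0.17, -0.12],[-0.06, 0.26]]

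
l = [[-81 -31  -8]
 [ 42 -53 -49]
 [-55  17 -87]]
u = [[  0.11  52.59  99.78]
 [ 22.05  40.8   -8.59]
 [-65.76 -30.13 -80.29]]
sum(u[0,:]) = 152.48000000000002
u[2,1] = -30.13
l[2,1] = 17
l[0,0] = -81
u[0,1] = 52.59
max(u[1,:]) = 40.8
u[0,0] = 0.11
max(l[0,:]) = -8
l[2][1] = 17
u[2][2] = -80.29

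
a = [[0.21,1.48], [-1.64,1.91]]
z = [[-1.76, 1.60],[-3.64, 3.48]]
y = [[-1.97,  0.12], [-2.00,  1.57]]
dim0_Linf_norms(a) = [1.64, 1.91]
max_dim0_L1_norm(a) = 3.39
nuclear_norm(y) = 4.01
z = y + a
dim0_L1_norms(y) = [3.97, 1.69]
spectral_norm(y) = 3.08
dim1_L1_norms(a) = [1.69, 3.55]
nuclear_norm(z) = 5.62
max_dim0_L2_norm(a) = 2.42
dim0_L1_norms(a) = [1.85, 3.39]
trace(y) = -0.40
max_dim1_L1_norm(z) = 7.12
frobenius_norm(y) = 3.22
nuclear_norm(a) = 3.77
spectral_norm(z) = 5.57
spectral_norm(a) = 2.74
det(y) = -2.85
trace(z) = 1.72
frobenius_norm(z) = 5.57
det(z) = -0.30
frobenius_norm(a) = 2.93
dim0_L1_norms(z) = [5.4, 5.08]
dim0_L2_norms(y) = [2.81, 1.57]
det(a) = 2.83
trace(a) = 2.12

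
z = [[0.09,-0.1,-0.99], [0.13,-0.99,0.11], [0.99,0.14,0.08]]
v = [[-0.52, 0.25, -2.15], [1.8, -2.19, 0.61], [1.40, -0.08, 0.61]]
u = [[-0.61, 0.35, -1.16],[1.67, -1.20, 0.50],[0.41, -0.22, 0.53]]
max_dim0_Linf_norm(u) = 1.67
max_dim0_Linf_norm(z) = 0.99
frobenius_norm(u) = 2.61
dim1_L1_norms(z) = [1.18, 1.23, 1.21]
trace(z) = -0.82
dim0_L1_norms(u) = [2.69, 1.77, 2.19]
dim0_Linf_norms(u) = [1.67, 1.2, 1.16]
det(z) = -1.01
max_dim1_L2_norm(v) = 2.9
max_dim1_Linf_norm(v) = 2.19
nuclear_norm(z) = 3.01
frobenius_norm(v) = 3.96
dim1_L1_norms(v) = [2.92, 4.6, 2.09]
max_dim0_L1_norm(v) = 3.72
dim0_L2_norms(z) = [1.0, 1.0, 1.0]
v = u + z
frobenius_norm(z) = 1.74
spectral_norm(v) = 3.38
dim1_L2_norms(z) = [1.0, 1.0, 1.0]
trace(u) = -1.28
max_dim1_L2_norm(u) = 2.12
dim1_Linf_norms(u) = [1.16, 1.67, 0.53]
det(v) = -5.67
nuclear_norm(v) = 6.14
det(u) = -0.06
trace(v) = -2.10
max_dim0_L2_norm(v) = 2.34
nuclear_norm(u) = 3.38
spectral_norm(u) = 2.45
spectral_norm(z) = 1.01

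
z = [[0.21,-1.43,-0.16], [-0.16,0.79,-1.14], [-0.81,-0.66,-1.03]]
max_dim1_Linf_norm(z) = 1.43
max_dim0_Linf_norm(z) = 1.43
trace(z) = -0.03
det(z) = -1.53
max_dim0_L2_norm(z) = 1.76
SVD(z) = [[0.80,  -0.13,  -0.59],[-0.33,  0.73,  -0.60],[0.51,  0.67,  0.54]] @ diag([1.7657375568762688, 1.683027718777147, 0.5158377439315769]) @ [[-0.11,-0.98,-0.16], [-0.41,0.19,-0.89], [-0.91,0.03,0.42]]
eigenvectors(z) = [[0.37+0.00j, 0.86+0.00j, (0.86-0j)],[(0.4+0j), -0.35-0.28j, -0.35+0.28j],[(0.84+0j), (-0.21+0.15j), (-0.21-0.15j)]]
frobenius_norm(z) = 2.49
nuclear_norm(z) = 3.96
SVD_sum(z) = [[-0.15,-1.38,-0.22], [0.06,0.57,0.09], [-0.1,-0.88,-0.14]] + [[0.09,-0.04,0.19], [-0.50,0.23,-1.1], [-0.46,0.21,-1.01]] + [[0.28,  -0.01,  -0.13], [0.28,  -0.01,  -0.13], [-0.25,  0.01,  0.12]]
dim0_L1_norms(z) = [1.18, 2.88, 2.33]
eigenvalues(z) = [(-1.71+0j), (0.84+0.44j), (0.84-0.44j)]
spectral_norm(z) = 1.77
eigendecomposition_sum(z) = [[(-0.24+0j), (-0.28+0j), -0.52+0.00j], [(-0.26+0j), (-0.3+0j), -0.57+0.00j], [-0.54+0.00j, (-0.62+0j), (-1.17+0j)]] + [[(0.23+0.45j),  (-0.58+0.94j),  0.18-0.66j], [0.05-0.26j,  (0.55-0.2j),  (-0.29+0.21j)], [-0.13-0.07j,  (-0.02-0.33j),  0.07+0.19j]] + [[0.23-0.45j, -0.58-0.94j, 0.18+0.66j], [(0.05+0.26j), (0.55+0.2j), (-0.29-0.21j)], [(-0.13+0.07j), -0.02+0.33j, (0.07-0.19j)]]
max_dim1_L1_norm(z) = 2.5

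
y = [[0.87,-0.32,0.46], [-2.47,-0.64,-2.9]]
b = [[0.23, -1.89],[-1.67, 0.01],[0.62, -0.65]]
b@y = [[4.87, 1.14, 5.59], [-1.48, 0.53, -0.80], [2.14, 0.22, 2.17]]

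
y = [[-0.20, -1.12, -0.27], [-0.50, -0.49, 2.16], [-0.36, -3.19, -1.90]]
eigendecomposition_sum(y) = [[-0.00+0.00j, -0j, 0.00-0.00j], [0.00-0.00j, -0.00+0.00j, (-0+0j)], [(-0+0j), -0j, 0.00-0.00j]] + [[(-0.1-0.09j),-0.56-0.04j,-0.14+0.45j], [-0.25+0.22j,(-0.24+1.38j),(1.08+0.46j)], [(-0.18-0.39j),-1.60-0.80j,(-0.95+1.16j)]] + [[-0.10+0.09j, -0.56+0.04j, -0.14-0.45j],[-0.25-0.22j, (-0.24-1.38j), (1.08-0.46j)],[-0.18+0.39j, -1.60+0.80j, -0.95-1.16j]]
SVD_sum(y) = [[-0.08, -0.87, -0.63], [0.06, 0.67, 0.48], [-0.27, -3.0, -2.17]] + [[-0.12, -0.25, 0.36], [-0.56, -1.16, 1.68], [-0.09, -0.19, 0.27]] + [[-0.0,0.00,-0.0], [0.00,-0.00,0.00], [0.00,-0.0,0.00]]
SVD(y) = [[-0.27, -0.21, -0.94], [0.21, -0.97, 0.15], [-0.94, -0.16, 0.31]] @ diag([3.9558581666562245, 2.188580388578375, 0.0014310937699453915]) @ [[0.07, 0.81, 0.58], [0.27, 0.55, -0.79], [0.96, -0.21, 0.17]]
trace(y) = -2.59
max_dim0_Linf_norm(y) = 3.19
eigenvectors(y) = [[(-0.96+0j),  (0.22-0.09j),  0.22+0.09j], [0.21+0.00j,  -0.17-0.57j,  -0.17+0.57j], [-0.17+0.00j,  (0.76+0j),  (0.76-0j)]]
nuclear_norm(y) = 6.15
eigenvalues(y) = [(-0+0j), (-1.29+2.44j), (-1.29-2.44j)]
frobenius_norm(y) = 4.52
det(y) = -0.01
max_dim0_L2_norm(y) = 3.42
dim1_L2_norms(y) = [1.17, 2.27, 3.73]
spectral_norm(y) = 3.96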